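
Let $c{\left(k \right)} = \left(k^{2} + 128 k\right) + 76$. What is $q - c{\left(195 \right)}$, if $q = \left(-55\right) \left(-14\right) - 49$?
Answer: $-62340$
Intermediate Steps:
$c{\left(k \right)} = 76 + k^{2} + 128 k$
$q = 721$ ($q = 770 - 49 = 721$)
$q - c{\left(195 \right)} = 721 - \left(76 + 195^{2} + 128 \cdot 195\right) = 721 - \left(76 + 38025 + 24960\right) = 721 - 63061 = -62340$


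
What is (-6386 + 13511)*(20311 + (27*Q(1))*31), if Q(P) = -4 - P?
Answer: 114897750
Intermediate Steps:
(-6386 + 13511)*(20311 + (27*Q(1))*31) = (-6386 + 13511)*(20311 + (27*(-4 - 1*1))*31) = 7125*(20311 + (27*(-4 - 1))*31) = 7125*(20311 + (27*(-5))*31) = 7125*(20311 - 135*31) = 7125*(20311 - 4185) = 7125*16126 = 114897750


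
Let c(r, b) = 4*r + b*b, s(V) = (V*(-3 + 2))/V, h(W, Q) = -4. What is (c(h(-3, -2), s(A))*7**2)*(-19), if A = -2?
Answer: 13965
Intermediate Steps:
s(V) = -1 (s(V) = (V*(-1))/V = (-V)/V = -1)
c(r, b) = b**2 + 4*r (c(r, b) = 4*r + b**2 = b**2 + 4*r)
(c(h(-3, -2), s(A))*7**2)*(-19) = (((-1)**2 + 4*(-4))*7**2)*(-19) = ((1 - 16)*49)*(-19) = -15*49*(-19) = -735*(-19) = 13965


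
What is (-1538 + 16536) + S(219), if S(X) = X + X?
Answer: 15436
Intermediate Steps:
S(X) = 2*X
(-1538 + 16536) + S(219) = (-1538 + 16536) + 2*219 = 14998 + 438 = 15436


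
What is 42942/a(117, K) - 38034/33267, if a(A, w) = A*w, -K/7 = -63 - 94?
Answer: -29589524/36560433 ≈ -0.80933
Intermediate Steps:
K = 1099 (K = -7*(-63 - 94) = -7*(-157) = 1099)
42942/a(117, K) - 38034/33267 = 42942/((117*1099)) - 38034/33267 = 42942/128583 - 38034*1/33267 = 42942*(1/128583) - 12678/11089 = 14314/42861 - 12678/11089 = -29589524/36560433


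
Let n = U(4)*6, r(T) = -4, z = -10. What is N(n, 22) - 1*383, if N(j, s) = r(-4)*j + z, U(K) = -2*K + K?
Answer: -297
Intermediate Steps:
U(K) = -K
n = -24 (n = -1*4*6 = -4*6 = -24)
N(j, s) = -10 - 4*j (N(j, s) = -4*j - 10 = -10 - 4*j)
N(n, 22) - 1*383 = (-10 - 4*(-24)) - 1*383 = (-10 + 96) - 383 = 86 - 383 = -297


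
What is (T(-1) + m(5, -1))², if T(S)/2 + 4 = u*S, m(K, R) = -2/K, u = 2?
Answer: 3844/25 ≈ 153.76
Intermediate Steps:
T(S) = -8 + 4*S (T(S) = -8 + 2*(2*S) = -8 + 4*S)
(T(-1) + m(5, -1))² = ((-8 + 4*(-1)) - 2/5)² = ((-8 - 4) - 2*⅕)² = (-12 - ⅖)² = (-62/5)² = 3844/25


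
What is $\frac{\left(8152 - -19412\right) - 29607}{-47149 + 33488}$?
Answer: $\frac{2043}{13661} \approx 0.14955$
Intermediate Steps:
$\frac{\left(8152 - -19412\right) - 29607}{-47149 + 33488} = \frac{\left(8152 + 19412\right) - 29607}{-13661} = \left(27564 - 29607\right) \left(- \frac{1}{13661}\right) = \left(-2043\right) \left(- \frac{1}{13661}\right) = \frac{2043}{13661}$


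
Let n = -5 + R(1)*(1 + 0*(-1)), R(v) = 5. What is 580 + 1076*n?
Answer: 580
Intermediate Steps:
n = 0 (n = -5 + 5*(1 + 0*(-1)) = -5 + 5*(1 + 0) = -5 + 5*1 = -5 + 5 = 0)
580 + 1076*n = 580 + 1076*0 = 580 + 0 = 580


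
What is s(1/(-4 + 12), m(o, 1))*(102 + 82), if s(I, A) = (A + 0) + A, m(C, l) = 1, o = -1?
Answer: 368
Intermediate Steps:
s(I, A) = 2*A (s(I, A) = A + A = 2*A)
s(1/(-4 + 12), m(o, 1))*(102 + 82) = (2*1)*(102 + 82) = 2*184 = 368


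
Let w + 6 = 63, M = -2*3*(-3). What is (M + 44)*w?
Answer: 3534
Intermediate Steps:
M = 18 (M = -6*(-3) = 18)
w = 57 (w = -6 + 63 = 57)
(M + 44)*w = (18 + 44)*57 = 62*57 = 3534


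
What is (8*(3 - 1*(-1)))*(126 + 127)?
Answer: 8096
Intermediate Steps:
(8*(3 - 1*(-1)))*(126 + 127) = (8*(3 + 1))*253 = (8*4)*253 = 32*253 = 8096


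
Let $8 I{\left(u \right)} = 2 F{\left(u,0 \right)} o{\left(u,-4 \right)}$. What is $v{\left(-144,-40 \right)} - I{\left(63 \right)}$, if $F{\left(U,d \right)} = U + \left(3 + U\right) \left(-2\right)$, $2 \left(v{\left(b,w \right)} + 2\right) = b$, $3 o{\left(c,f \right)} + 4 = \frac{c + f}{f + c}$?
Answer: $- \frac{365}{4} \approx -91.25$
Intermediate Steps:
$o{\left(c,f \right)} = -1$ ($o{\left(c,f \right)} = - \frac{4}{3} + \frac{\left(c + f\right) \frac{1}{f + c}}{3} = - \frac{4}{3} + \frac{\left(c + f\right) \frac{1}{c + f}}{3} = - \frac{4}{3} + \frac{1}{3} \cdot 1 = - \frac{4}{3} + \frac{1}{3} = -1$)
$v{\left(b,w \right)} = -2 + \frac{b}{2}$
$F{\left(U,d \right)} = -6 - U$ ($F{\left(U,d \right)} = U - \left(6 + 2 U\right) = -6 - U$)
$I{\left(u \right)} = \frac{3}{2} + \frac{u}{4}$ ($I{\left(u \right)} = \frac{2 \left(-6 - u\right) \left(-1\right)}{8} = \frac{\left(-12 - 2 u\right) \left(-1\right)}{8} = \frac{12 + 2 u}{8} = \frac{3}{2} + \frac{u}{4}$)
$v{\left(-144,-40 \right)} - I{\left(63 \right)} = \left(-2 + \frac{1}{2} \left(-144\right)\right) - \left(\frac{3}{2} + \frac{1}{4} \cdot 63\right) = \left(-2 - 72\right) - \left(\frac{3}{2} + \frac{63}{4}\right) = -74 - \frac{69}{4} = - \frac{365}{4}$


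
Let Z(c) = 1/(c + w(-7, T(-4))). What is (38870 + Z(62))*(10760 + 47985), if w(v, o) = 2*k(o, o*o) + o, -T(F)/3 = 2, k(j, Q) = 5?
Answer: 150705656645/66 ≈ 2.2834e+9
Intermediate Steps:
T(F) = -6 (T(F) = -3*2 = -6)
w(v, o) = 10 + o (w(v, o) = 2*5 + o = 10 + o)
Z(c) = 1/(4 + c) (Z(c) = 1/(c + (10 - 6)) = 1/(c + 4) = 1/(4 + c))
(38870 + Z(62))*(10760 + 47985) = (38870 + 1/(4 + 62))*(10760 + 47985) = (38870 + 1/66)*58745 = (2565421/66)*58745 = 150705656645/66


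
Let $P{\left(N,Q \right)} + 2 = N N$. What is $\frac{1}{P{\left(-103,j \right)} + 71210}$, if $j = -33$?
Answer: $\frac{1}{81817} \approx 1.2222 \cdot 10^{-5}$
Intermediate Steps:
$P{\left(N,Q \right)} = -2 + N^{2}$ ($P{\left(N,Q \right)} = -2 + N N = -2 + N^{2}$)
$\frac{1}{P{\left(-103,j \right)} + 71210} = \frac{1}{\left(-2 + \left(-103\right)^{2}\right) + 71210} = \frac{1}{\left(-2 + 10609\right) + 71210} = \frac{1}{10607 + 71210} = \frac{1}{81817}$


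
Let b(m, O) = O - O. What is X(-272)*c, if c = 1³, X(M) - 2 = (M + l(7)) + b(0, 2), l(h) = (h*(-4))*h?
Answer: -466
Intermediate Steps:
b(m, O) = 0
l(h) = -4*h² (l(h) = (-4*h)*h = -4*h²)
X(M) = -194 + M (X(M) = 2 + ((M - 4*7²) + 0) = 2 + ((M - 4*49) + 0) = 2 + ((M - 196) + 0) = 2 + ((-196 + M) + 0) = 2 + (-196 + M) = -194 + M)
c = 1
X(-272)*c = (-194 - 272)*1 = -466*1 = -466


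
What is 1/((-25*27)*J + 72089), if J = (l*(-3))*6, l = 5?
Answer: 1/132839 ≈ 7.5279e-6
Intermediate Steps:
J = -90 (J = (5*(-3))*6 = -15*6 = -90)
1/((-25*27)*J + 72089) = 1/(-25*27*(-90) + 72089) = 1/(-675*(-90) + 72089) = 1/(60750 + 72089) = 1/132839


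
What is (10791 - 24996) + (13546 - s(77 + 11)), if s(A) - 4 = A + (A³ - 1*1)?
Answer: -682222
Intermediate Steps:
s(A) = 3 + A + A³ (s(A) = 4 + (A + (A³ - 1*1)) = 4 + (A + (A³ - 1)) = 4 + (A + (-1 + A³)) = 4 + (-1 + A + A³) = 3 + A + A³)
(10791 - 24996) + (13546 - s(77 + 11)) = (10791 - 24996) + (13546 - (3 + (77 + 11) + (77 + 11)³)) = -14205 + (13546 - (3 + 88 + 88³)) = -14205 + (13546 - (3 + 88 + 681472)) = -14205 + (13546 - 1*681563) = -14205 + (13546 - 681563) = -14205 - 668017 = -682222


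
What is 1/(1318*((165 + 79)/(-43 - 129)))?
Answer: -43/80398 ≈ -0.00053484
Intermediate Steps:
1/(1318*((165 + 79)/(-43 - 129))) = 1/(1318*(244/(-172))) = 1/(1318*(244*(-1/172))) = 1/(1318*(-61/43)) = 1/(-80398/43) = -43/80398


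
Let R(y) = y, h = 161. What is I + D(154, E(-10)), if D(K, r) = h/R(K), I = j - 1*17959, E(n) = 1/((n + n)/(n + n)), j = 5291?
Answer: -278673/22 ≈ -12667.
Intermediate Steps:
E(n) = 1 (E(n) = 1/((2*n)/((2*n))) = 1/((2*n)*(1/(2*n))) = 1/1 = 1)
I = -12668 (I = 5291 - 1*17959 = 5291 - 17959 = -12668)
D(K, r) = 161/K
I + D(154, E(-10)) = -12668 + 161/154 = -12668 + 161*(1/154) = -12668 + 23/22 = -278673/22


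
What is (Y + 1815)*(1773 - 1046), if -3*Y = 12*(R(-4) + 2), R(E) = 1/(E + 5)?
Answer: 1310781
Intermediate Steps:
R(E) = 1/(5 + E)
Y = -12 (Y = -4*(1/(5 - 4) + 2) = -4*(1/1 + 2) = -4*(1 + 2) = -4*3 = -1/3*36 = -12)
(Y + 1815)*(1773 - 1046) = (-12 + 1815)*(1773 - 1046) = 1803*727 = 1310781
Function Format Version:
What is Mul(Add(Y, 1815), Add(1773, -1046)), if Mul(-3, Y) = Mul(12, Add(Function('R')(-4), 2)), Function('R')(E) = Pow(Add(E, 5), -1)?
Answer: 1310781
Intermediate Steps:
Function('R')(E) = Pow(Add(5, E), -1)
Y = -12 (Y = Mul(Rational(-1, 3), Mul(12, Add(Pow(Add(5, -4), -1), 2))) = Mul(Rational(-1, 3), Mul(12, Add(Pow(1, -1), 2))) = Mul(Rational(-1, 3), Mul(12, Add(1, 2))) = Mul(Rational(-1, 3), Mul(12, 3)) = Mul(Rational(-1, 3), 36) = -12)
Mul(Add(Y, 1815), Add(1773, -1046)) = Mul(Add(-12, 1815), Add(1773, -1046)) = Mul(1803, 727) = 1310781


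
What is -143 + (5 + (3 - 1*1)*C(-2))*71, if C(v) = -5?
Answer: -498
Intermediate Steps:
-143 + (5 + (3 - 1*1)*C(-2))*71 = -143 + (5 + (3 - 1*1)*(-5))*71 = -143 + (5 + (3 - 1)*(-5))*71 = -143 + (5 + 2*(-5))*71 = -143 + (5 - 10)*71 = -143 - 5*71 = -143 - 355 = -498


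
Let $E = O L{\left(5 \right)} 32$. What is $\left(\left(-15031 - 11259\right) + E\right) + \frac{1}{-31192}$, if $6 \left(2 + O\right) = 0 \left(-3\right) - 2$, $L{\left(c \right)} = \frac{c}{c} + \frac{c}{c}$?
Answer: $- \frac{2474087059}{93576} \approx -26439.0$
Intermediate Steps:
$L{\left(c \right)} = 2$ ($L{\left(c \right)} = 1 + 1 = 2$)
$O = - \frac{7}{3}$ ($O = -2 + \frac{0 \left(-3\right) - 2}{6} = -2 + \frac{0 - 2}{6} = -2 + \frac{1}{6} \left(-2\right) = -2 - \frac{1}{3} = - \frac{7}{3} \approx -2.3333$)
$E = - \frac{448}{3}$ ($E = \left(- \frac{7}{3}\right) 2 \cdot 32 = \left(- \frac{14}{3}\right) 32 = - \frac{448}{3} \approx -149.33$)
$\left(\left(-15031 - 11259\right) + E\right) + \frac{1}{-31192} = \left(\left(-15031 - 11259\right) - \frac{448}{3}\right) + \frac{1}{-31192} = \left(\left(-15031 - 11259\right) - \frac{448}{3}\right) - \frac{1}{31192} = \left(-26290 - \frac{448}{3}\right) - \frac{1}{31192} = - \frac{79318}{3} - \frac{1}{31192} = - \frac{2474087059}{93576}$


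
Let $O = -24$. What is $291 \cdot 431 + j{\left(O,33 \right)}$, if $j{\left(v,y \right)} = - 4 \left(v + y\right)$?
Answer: $125385$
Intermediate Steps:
$j{\left(v,y \right)} = - 4 v - 4 y$
$291 \cdot 431 + j{\left(O,33 \right)} = 291 \cdot 431 - 36 = 125421 + \left(96 - 132\right) = 125421 - 36 = 125385$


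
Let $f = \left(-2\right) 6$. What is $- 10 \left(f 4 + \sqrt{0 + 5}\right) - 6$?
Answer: $474 - 10 \sqrt{5} \approx 451.64$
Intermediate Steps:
$f = -12$
$- 10 \left(f 4 + \sqrt{0 + 5}\right) - 6 = - 10 \left(\left(-12\right) 4 + \sqrt{0 + 5}\right) - 6 = - 10 \left(-48 + \sqrt{5}\right) - 6 = \left(480 - 10 \sqrt{5}\right) - 6 = 474 - 10 \sqrt{5}$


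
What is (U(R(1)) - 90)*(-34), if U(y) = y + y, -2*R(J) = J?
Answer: 3094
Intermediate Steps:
R(J) = -J/2
U(y) = 2*y
(U(R(1)) - 90)*(-34) = (2*(-1/2*1) - 90)*(-34) = (2*(-1/2) - 90)*(-34) = (-1 - 90)*(-34) = -91*(-34) = 3094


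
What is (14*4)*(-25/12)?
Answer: -350/3 ≈ -116.67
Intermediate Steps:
(14*4)*(-25/12) = 56*(-25*1/12) = 56*(-25/12) = -350/3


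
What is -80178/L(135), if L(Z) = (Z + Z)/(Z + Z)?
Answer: -80178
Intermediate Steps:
L(Z) = 1 (L(Z) = (2*Z)/((2*Z)) = (2*Z)*(1/(2*Z)) = 1)
-80178/L(135) = -80178/1 = -80178*1 = -80178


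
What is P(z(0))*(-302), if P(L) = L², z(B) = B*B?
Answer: 0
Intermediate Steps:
z(B) = B²
P(z(0))*(-302) = (0²)²*(-302) = 0²*(-302) = 0*(-302) = 0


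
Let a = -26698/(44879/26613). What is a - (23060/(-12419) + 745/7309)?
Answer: -64486530067189239/4073687968009 ≈ -15830.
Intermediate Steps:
a = -710513874/44879 (a = -26698/(44879*(1/26613)) = -26698/44879/26613 = -26698*26613/44879 = -710513874/44879 ≈ -15832.)
a - (23060/(-12419) + 745/7309) = -710513874/44879 - (23060/(-12419) + 745/7309) = -710513874/44879 - (23060*(-1/12419) + 745*(1/7309)) = -710513874/44879 - (-23060/12419 + 745/7309) = -710513874/44879 - 1*(-159293385/90770471) = -710513874/44879 + 159293385/90770471 = -64486530067189239/4073687968009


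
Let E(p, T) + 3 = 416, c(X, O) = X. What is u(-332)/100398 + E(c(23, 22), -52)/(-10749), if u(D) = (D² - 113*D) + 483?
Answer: 172420517/119908678 ≈ 1.4379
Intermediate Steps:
E(p, T) = 413 (E(p, T) = -3 + 416 = 413)
u(D) = 483 + D² - 113*D
u(-332)/100398 + E(c(23, 22), -52)/(-10749) = (483 + (-332)² - 113*(-332))/100398 + 413/(-10749) = (483 + 110224 + 37516)*(1/100398) + 413*(-1/10749) = 148223*(1/100398) - 413/10749 = 148223/100398 - 413/10749 = 172420517/119908678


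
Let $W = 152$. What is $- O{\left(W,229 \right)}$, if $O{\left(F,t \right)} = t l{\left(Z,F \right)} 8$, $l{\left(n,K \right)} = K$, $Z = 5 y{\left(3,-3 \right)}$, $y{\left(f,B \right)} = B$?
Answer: $-278464$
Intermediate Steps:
$Z = -15$ ($Z = 5 \left(-3\right) = -15$)
$O{\left(F,t \right)} = 8 F t$ ($O{\left(F,t \right)} = t F 8 = F t 8 = 8 F t$)
$- O{\left(W,229 \right)} = - 8 \cdot 152 \cdot 229 = \left(-1\right) 278464 = -278464$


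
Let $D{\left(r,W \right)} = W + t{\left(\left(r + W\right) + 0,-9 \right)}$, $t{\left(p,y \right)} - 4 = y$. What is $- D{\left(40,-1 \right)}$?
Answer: $6$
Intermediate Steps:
$t{\left(p,y \right)} = 4 + y$
$D{\left(r,W \right)} = -5 + W$ ($D{\left(r,W \right)} = W + \left(4 - 9\right) = W - 5 = -5 + W$)
$- D{\left(40,-1 \right)} = - (-5 - 1) = \left(-1\right) \left(-6\right) = 6$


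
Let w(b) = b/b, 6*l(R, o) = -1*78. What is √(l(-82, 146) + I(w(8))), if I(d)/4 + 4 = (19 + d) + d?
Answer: √55 ≈ 7.4162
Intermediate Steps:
l(R, o) = -13 (l(R, o) = (-1*78)/6 = (⅙)*(-78) = -13)
w(b) = 1
I(d) = 60 + 8*d (I(d) = -16 + 4*((19 + d) + d) = -16 + 4*(19 + 2*d) = -16 + (76 + 8*d) = 60 + 8*d)
√(l(-82, 146) + I(w(8))) = √(-13 + (60 + 8*1)) = √(-13 + (60 + 8)) = √(-13 + 68) = √55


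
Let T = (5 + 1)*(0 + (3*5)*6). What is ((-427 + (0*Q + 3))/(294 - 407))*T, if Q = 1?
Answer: 228960/113 ≈ 2026.2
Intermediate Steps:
T = 540 (T = 6*(0 + 15*6) = 6*(0 + 90) = 6*90 = 540)
((-427 + (0*Q + 3))/(294 - 407))*T = ((-427 + (0*1 + 3))/(294 - 407))*540 = ((-427 + (0 + 3))/(-113))*540 = ((-427 + 3)*(-1/113))*540 = -424*(-1/113)*540 = (424/113)*540 = 228960/113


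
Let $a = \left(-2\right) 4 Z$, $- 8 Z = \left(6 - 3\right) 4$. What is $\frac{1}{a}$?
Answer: $\frac{1}{12} \approx 0.083333$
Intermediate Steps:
$Z = - \frac{3}{2}$ ($Z = - \frac{\left(6 - 3\right) 4}{8} = - \frac{3 \cdot 4}{8} = \left(- \frac{1}{8}\right) 12 = - \frac{3}{2} \approx -1.5$)
$a = 12$ ($a = \left(-2\right) 4 \left(- \frac{3}{2}\right) = \left(-8\right) \left(- \frac{3}{2}\right) = 12$)
$\frac{1}{a} = \frac{1}{12}$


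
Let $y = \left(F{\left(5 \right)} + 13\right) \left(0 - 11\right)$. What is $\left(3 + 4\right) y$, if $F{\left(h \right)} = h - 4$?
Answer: $-1078$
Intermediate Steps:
$F{\left(h \right)} = -4 + h$
$y = -154$ ($y = \left(\left(-4 + 5\right) + 13\right) \left(0 - 11\right) = \left(1 + 13\right) \left(-11\right) = 14 \left(-11\right) = -154$)
$\left(3 + 4\right) y = \left(3 + 4\right) \left(-154\right) = 7 \left(-154\right) = -1078$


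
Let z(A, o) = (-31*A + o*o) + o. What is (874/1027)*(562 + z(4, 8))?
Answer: 445740/1027 ≈ 434.02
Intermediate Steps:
z(A, o) = o + o² - 31*A (z(A, o) = (-31*A + o²) + o = (o² - 31*A) + o = o + o² - 31*A)
(874/1027)*(562 + z(4, 8)) = (874/1027)*(562 + (8 + 8² - 31*4)) = (874*(1/1027))*(562 + (8 + 64 - 124)) = 874*(562 - 52)/1027 = (874/1027)*510 = 445740/1027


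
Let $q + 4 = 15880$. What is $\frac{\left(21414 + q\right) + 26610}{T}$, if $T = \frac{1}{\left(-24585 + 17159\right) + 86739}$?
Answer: $5068100700$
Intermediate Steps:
$q = 15876$ ($q = -4 + 15880 = 15876$)
$T = \frac{1}{79313}$ ($T = \frac{1}{-7426 + 86739} = \frac{1}{79313} \approx 1.2608 \cdot 10^{-5}$)
$\frac{\left(21414 + q\right) + 26610}{T} = \left(\left(21414 + 15876\right) + 26610\right) \frac{1}{\frac{1}{79313}} = \left(37290 + 26610\right) 79313 = 63900 \cdot 79313 = 5068100700$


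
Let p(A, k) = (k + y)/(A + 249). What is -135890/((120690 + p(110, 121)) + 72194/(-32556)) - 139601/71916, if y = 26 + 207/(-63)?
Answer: -1088969090765158127/355045329972588372 ≈ -3.0671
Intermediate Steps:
y = 159/7 (y = 26 + 207*(-1/63) = 26 - 23/7 = 159/7 ≈ 22.714)
p(A, k) = (159/7 + k)/(249 + A) (p(A, k) = (k + 159/7)/(A + 249) = (159/7 + k)/(249 + A))
-135890/((120690 + p(110, 121)) + 72194/(-32556)) - 139601/71916 = -135890/((120690 + (159/7 + 121)/(249 + 110)) + 72194/(-32556)) - 139601/71916 = -135890/((120690 + (1006/7)/359) + 72194*(-1/32556)) - 139601*1/71916 = -135890/((120690 + (1/359)*(1006/7)) - 36097/16278) - 139601/71916 = -135890/((120690 + 1006/2513) - 36097/16278) - 139601/71916 = -135890/(303294976/2513 - 36097/16278) - 139601/71916 = -135890/4936944907567/40906614 - 139601/71916 = -135890*40906614/4936944907567 - 139601/71916 = -5558799776460/4936944907567 - 139601/71916 = -1088969090765158127/355045329972588372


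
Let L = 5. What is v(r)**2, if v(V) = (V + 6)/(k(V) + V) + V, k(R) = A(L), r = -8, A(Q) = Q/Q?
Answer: 2916/49 ≈ 59.510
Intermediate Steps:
A(Q) = 1
k(R) = 1
v(V) = V + (6 + V)/(1 + V) (v(V) = (V + 6)/(1 + V) + V = (6 + V)/(1 + V) + V = V + (6 + V)/(1 + V))
v(r)**2 = ((6 + (-8)**2 + 2*(-8))/(1 - 8))**2 = ((6 + 64 - 16)/(-7))**2 = (-1/7*54)**2 = (-54/7)**2 = 2916/49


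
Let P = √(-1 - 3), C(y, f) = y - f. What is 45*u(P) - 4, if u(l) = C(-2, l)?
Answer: -94 - 90*I ≈ -94.0 - 90.0*I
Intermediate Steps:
P = 2*I (P = √(-4) = 2*I ≈ 2.0*I)
u(l) = -2 - l
45*u(P) - 4 = 45*(-2 - 2*I) - 4 = (-90 - 90*I) - 4 = -94 - 90*I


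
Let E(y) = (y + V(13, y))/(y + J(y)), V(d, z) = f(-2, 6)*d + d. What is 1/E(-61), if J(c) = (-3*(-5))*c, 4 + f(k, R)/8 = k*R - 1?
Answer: 122/227 ≈ 0.53745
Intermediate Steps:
f(k, R) = -40 + 8*R*k (f(k, R) = -32 + 8*(k*R - 1) = -32 + 8*(R*k - 1) = -32 + 8*(-1 + R*k) = -32 + (-8 + 8*R*k) = -40 + 8*R*k)
V(d, z) = -135*d (V(d, z) = (-40 + 8*6*(-2))*d + d = (-40 - 96)*d + d = -136*d + d = -135*d)
J(c) = 15*c
E(y) = (-1755 + y)/(16*y) (E(y) = (y - 135*13)/(y + 15*y) = (y - 1755)/((16*y)) = (-1755 + y)*(1/(16*y)) = (-1755 + y)/(16*y))
1/E(-61) = 1/((1/16)*(-1755 - 61)/(-61)) = 1/((1/16)*(-1/61)*(-1816)) = 1/(227/122) = 122/227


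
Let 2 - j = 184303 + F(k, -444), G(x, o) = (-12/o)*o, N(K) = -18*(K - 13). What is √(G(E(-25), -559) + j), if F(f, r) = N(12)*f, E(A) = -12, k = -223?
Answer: I*√180299 ≈ 424.62*I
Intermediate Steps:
N(K) = 234 - 18*K (N(K) = -18*(-13 + K) = 234 - 18*K)
F(f, r) = 18*f (F(f, r) = (234 - 18*12)*f = (234 - 216)*f = 18*f)
G(x, o) = -12
j = -180287 (j = 2 - (184303 + 18*(-223)) = 2 - (184303 - 4014) = 2 - 1*180289 = 2 - 180289 = -180287)
√(G(E(-25), -559) + j) = √(-12 - 180287) = √(-180299) = I*√180299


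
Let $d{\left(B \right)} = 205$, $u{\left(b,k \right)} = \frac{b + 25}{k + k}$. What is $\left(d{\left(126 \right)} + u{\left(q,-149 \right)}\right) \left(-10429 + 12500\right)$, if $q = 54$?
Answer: $\frac{126353781}{298} \approx 4.2401 \cdot 10^{5}$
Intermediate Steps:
$u{\left(b,k \right)} = \frac{25 + b}{2 k}$
$\left(d{\left(126 \right)} + u{\left(q,-149 \right)}\right) \left(-10429 + 12500\right) = \left(205 + \frac{25 + 54}{2 \left(-149\right)}\right) \left(-10429 + 12500\right) = \left(205 + \frac{1}{2} \left(- \frac{1}{149}\right) 79\right) 2071 = \left(205 - \frac{79}{298}\right) 2071 = \frac{61011}{298} \cdot 2071 = \frac{126353781}{298}$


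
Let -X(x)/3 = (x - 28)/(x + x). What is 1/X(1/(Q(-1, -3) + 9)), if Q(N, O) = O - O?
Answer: 2/753 ≈ 0.0026560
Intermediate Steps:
Q(N, O) = 0
X(x) = -3*(-28 + x)/(2*x) (X(x) = -3*(x - 28)/(x + x) = -3*(-28 + x)/(2*x))
1/X(1/(Q(-1, -3) + 9)) = 1/(-3/2 + 42/(1/(0 + 9))) = 1/(-3/2 + 42/(1/9)) = 1/(-3/2 + 42/(⅑)) = 1/(-3/2 + 42*9) = 1/(-3/2 + 378) = 1/(753/2) = 2/753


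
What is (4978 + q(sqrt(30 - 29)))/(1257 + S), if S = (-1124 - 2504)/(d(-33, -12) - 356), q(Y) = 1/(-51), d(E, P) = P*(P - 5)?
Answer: 9647326/2482323 ≈ 3.8864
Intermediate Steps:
d(E, P) = P*(-5 + P)
q(Y) = -1/51
S = 907/38 (S = (-1124 - 2504)/(-12*(-5 - 12) - 356) = -3628/(-12*(-17) - 356) = -3628/(204 - 356) = -3628/(-152) = -3628*(-1/152) = 907/38 ≈ 23.868)
(4978 + q(sqrt(30 - 29)))/(1257 + S) = (4978 - 1/51)/(1257 + 907/38) = 253877/(51*(48673/38)) = (253877/51)*(38/48673) = 9647326/2482323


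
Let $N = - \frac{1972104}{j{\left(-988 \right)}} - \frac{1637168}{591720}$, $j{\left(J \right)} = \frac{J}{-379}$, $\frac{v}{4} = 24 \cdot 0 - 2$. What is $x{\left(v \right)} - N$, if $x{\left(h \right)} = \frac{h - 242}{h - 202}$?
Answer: $\frac{96746576520329}{127885485} \approx 7.5651 \cdot 10^{5}$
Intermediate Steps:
$v = -8$ ($v = 4 \left(24 \cdot 0 - 2\right) = 4 \left(0 - 2\right) = 4 \left(-2\right) = -8$)
$j{\left(J \right)} = - \frac{J}{379}$ ($j{\left(J \right)} = J \left(- \frac{1}{379}\right) = - \frac{J}{379}$)
$x{\left(h \right)} = \frac{-242 + h}{-202 + h}$
$N = - \frac{13820917753672}{18269355}$ ($N = - \frac{1972104}{\left(- \frac{1}{379}\right) \left(-988\right)} - \frac{1637168}{591720} = - \frac{1972104}{\frac{988}{379}} - \frac{204646}{73965} = \left(-1972104\right) \frac{379}{988} - \frac{204646}{73965} = - \frac{186856854}{247} - \frac{204646}{73965} = - \frac{13820917753672}{18269355} \approx -7.5651 \cdot 10^{5}$)
$x{\left(v \right)} - N = \frac{-242 - 8}{-202 - 8} - - \frac{13820917753672}{18269355} = \frac{1}{-210} \left(-250\right) + \frac{13820917753672}{18269355} = \left(- \frac{1}{210}\right) \left(-250\right) + \frac{13820917753672}{18269355} = \frac{25}{21} + \frac{13820917753672}{18269355} = \frac{96746576520329}{127885485}$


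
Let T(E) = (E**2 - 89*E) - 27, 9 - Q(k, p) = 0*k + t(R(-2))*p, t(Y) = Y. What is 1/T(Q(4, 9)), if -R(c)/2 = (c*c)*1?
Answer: -1/675 ≈ -0.0014815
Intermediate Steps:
R(c) = -2*c**2 (R(c) = -2*c*c = -2*c**2)
Q(k, p) = 9 + 8*p (Q(k, p) = 9 - (0*k + (-2*(-2)**2)*p) = 9 - (0 + (-2*4)*p) = 9 - (0 - 8*p) = 9 - (-8)*p = 9 + 8*p)
T(E) = -27 + E**2 - 89*E
1/T(Q(4, 9)) = 1/(-27 + (9 + 8*9)**2 - 89*(9 + 8*9)) = 1/(-27 + (9 + 72)**2 - 89*(9 + 72)) = 1/(-27 + 81**2 - 89*81) = 1/(-27 + 6561 - 7209) = 1/(-675) = -1/675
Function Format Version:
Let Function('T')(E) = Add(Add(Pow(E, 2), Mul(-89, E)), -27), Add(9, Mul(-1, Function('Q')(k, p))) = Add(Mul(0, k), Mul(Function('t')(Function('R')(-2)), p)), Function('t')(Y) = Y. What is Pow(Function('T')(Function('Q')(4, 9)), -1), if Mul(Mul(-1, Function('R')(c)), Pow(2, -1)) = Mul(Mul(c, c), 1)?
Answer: Rational(-1, 675) ≈ -0.0014815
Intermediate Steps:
Function('R')(c) = Mul(-2, Pow(c, 2)) (Function('R')(c) = Mul(-2, Mul(Mul(c, c), 1)) = Mul(-2, Mul(Pow(c, 2), 1)) = Mul(-2, Pow(c, 2)))
Function('Q')(k, p) = Add(9, Mul(8, p)) (Function('Q')(k, p) = Add(9, Mul(-1, Add(Mul(0, k), Mul(Mul(-2, Pow(-2, 2)), p)))) = Add(9, Mul(-1, Add(0, Mul(Mul(-2, 4), p)))) = Add(9, Mul(-1, Add(0, Mul(-8, p)))) = Add(9, Mul(-1, Mul(-8, p))) = Add(9, Mul(8, p)))
Function('T')(E) = Add(-27, Pow(E, 2), Mul(-89, E))
Pow(Function('T')(Function('Q')(4, 9)), -1) = Pow(Add(-27, Pow(Add(9, Mul(8, 9)), 2), Mul(-89, Add(9, Mul(8, 9)))), -1) = Pow(Add(-27, Pow(Add(9, 72), 2), Mul(-89, Add(9, 72))), -1) = Pow(Add(-27, Pow(81, 2), Mul(-89, 81)), -1) = Pow(Add(-27, 6561, -7209), -1) = Pow(-675, -1) = Rational(-1, 675)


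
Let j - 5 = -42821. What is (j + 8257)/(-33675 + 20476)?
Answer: 34559/13199 ≈ 2.6183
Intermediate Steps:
j = -42816 (j = 5 - 42821 = -42816)
(j + 8257)/(-33675 + 20476) = (-42816 + 8257)/(-33675 + 20476) = -34559/(-13199) = -34559*(-1/13199) = 34559/13199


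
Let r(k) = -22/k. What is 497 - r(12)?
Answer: 2993/6 ≈ 498.83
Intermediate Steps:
497 - r(12) = 497 - (-22)/12 = 497 - 1*(-11/6) = 497 + 11/6 = 2993/6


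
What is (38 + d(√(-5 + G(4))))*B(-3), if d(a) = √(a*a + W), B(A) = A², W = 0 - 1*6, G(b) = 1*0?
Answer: 342 + 9*I*√11 ≈ 342.0 + 29.85*I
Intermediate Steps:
G(b) = 0
W = -6 (W = 0 - 6 = -6)
d(a) = √(-6 + a²) (d(a) = √(a*a - 6) = √(a² - 6) = √(-6 + a²))
(38 + d(√(-5 + G(4))))*B(-3) = (38 + √(-6 + (√(-5 + 0))²))*(-3)² = (38 + √(-6 + (√(-5))²))*9 = (38 + √(-6 + (I*√5)²))*9 = (38 + √(-6 - 5))*9 = (38 + √(-11))*9 = (38 + I*√11)*9 = 342 + 9*I*√11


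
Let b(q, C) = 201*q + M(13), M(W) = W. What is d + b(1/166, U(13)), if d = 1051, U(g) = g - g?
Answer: 176825/166 ≈ 1065.2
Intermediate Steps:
U(g) = 0
b(q, C) = 13 + 201*q (b(q, C) = 201*q + 13 = 13 + 201*q)
d + b(1/166, U(13)) = 1051 + (13 + 201/166) = 1051 + 2359/166 = 176825/166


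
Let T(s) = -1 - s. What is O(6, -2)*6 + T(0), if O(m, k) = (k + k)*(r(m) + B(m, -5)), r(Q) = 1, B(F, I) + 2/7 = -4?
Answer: 545/7 ≈ 77.857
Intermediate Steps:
B(F, I) = -30/7 (B(F, I) = -2/7 - 4 = -30/7)
O(m, k) = -46*k/7 (O(m, k) = (k + k)*(1 - 30/7) = (2*k)*(-23/7) = -46*k/7)
O(6, -2)*6 + T(0) = -46/7*(-2)*6 + (-1 - 1*0) = (92/7)*6 + (-1 + 0) = 552/7 - 1 = 545/7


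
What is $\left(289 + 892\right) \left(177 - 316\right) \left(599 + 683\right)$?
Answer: $-210451838$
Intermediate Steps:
$\left(289 + 892\right) \left(177 - 316\right) \left(599 + 683\right) = 1181 \left(\left(-139\right) 1282\right) = 1181 \left(-178198\right) = -210451838$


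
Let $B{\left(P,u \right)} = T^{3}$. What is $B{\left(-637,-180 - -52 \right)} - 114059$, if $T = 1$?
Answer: $-114058$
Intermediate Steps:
$B{\left(P,u \right)} = 1$ ($B{\left(P,u \right)} = 1^{3} = 1$)
$B{\left(-637,-180 - -52 \right)} - 114059 = 1 - 114059 = -114058$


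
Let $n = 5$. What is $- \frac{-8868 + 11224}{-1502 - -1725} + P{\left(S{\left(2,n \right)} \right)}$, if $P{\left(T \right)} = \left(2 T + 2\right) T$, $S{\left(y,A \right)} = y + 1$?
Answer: $\frac{2996}{223} \approx 13.435$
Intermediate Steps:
$S{\left(y,A \right)} = 1 + y$
$P{\left(T \right)} = T \left(2 + 2 T\right)$ ($P{\left(T \right)} = \left(2 + 2 T\right) T = T \left(2 + 2 T\right)$)
$- \frac{-8868 + 11224}{-1502 - -1725} + P{\left(S{\left(2,n \right)} \right)} = - \frac{-8868 + 11224}{-1502 - -1725} + 2 \left(1 + 2\right) \left(1 + \left(1 + 2\right)\right) = - \frac{2356}{-1502 + \left(-4331 + 6056\right)} + 2 \cdot 3 \left(1 + 3\right) = - \frac{2356}{-1502 + 1725} + 2 \cdot 3 \cdot 4 = - \frac{2356}{223} + 24 = \frac{2996}{223}$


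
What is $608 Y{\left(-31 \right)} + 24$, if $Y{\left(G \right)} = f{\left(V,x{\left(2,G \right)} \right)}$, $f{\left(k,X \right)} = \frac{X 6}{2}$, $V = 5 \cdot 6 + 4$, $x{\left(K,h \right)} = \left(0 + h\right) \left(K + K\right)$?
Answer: $-226152$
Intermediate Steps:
$x{\left(K,h \right)} = 2 K h$ ($x{\left(K,h \right)} = h 2 K = 2 K h$)
$V = 34$ ($V = 30 + 4 = 34$)
$f{\left(k,X \right)} = 3 X$ ($f{\left(k,X \right)} = 6 X \frac{1}{2} = 3 X$)
$Y{\left(G \right)} = 12 G$ ($Y{\left(G \right)} = 3 \cdot 2 \cdot 2 G = 3 \cdot 4 G = 12 G$)
$608 Y{\left(-31 \right)} + 24 = 608 \cdot 12 \left(-31\right) + 24 = 608 \left(-372\right) + 24 = -226176 + 24 = -226152$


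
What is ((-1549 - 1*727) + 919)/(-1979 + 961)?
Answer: 1357/1018 ≈ 1.3330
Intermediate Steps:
((-1549 - 1*727) + 919)/(-1979 + 961) = ((-1549 - 727) + 919)/(-1018) = (-2276 + 919)*(-1/1018) = -1357*(-1/1018) = 1357/1018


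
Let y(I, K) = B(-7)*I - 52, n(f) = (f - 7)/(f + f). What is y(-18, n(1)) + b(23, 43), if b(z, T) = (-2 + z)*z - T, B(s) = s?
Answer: 514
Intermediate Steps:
n(f) = (-7 + f)/(2*f) (n(f) = (-7 + f)/((2*f)) = (-7 + f)*(1/(2*f)) = (-7 + f)/(2*f))
y(I, K) = -52 - 7*I (y(I, K) = -7*I - 52 = -52 - 7*I)
b(z, T) = -T + z*(-2 + z) (b(z, T) = z*(-2 + z) - T = -T + z*(-2 + z))
y(-18, n(1)) + b(23, 43) = (-52 - 7*(-18)) + (23**2 - 1*43 - 2*23) = (-52 + 126) + (529 - 43 - 46) = 74 + 440 = 514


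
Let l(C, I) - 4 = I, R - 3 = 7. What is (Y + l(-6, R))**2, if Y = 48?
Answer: 3844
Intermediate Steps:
R = 10 (R = 3 + 7 = 10)
l(C, I) = 4 + I
(Y + l(-6, R))**2 = (48 + (4 + 10))**2 = (48 + 14)**2 = 62**2 = 3844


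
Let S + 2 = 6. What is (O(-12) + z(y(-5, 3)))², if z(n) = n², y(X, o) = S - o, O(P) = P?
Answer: 121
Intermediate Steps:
S = 4 (S = -2 + 6 = 4)
y(X, o) = 4 - o
(O(-12) + z(y(-5, 3)))² = (-12 + (4 - 1*3)²)² = (-12 + (4 - 3)²)² = (-12 + 1²)² = (-12 + 1)² = (-11)² = 121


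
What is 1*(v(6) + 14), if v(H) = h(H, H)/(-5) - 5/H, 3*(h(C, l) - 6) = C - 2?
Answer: 117/10 ≈ 11.700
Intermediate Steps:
h(C, l) = 16/3 + C/3 (h(C, l) = 6 + (C - 2)/3 = 6 + (-2 + C)/3 = 6 + (-⅔ + C/3) = 16/3 + C/3)
v(H) = -16/15 - 5/H - H/15 (v(H) = (16/3 + H/3)/(-5) - 5/H = (16/3 + H/3)*(-⅕) - 5/H = (-16/15 - H/15) - 5/H = -16/15 - 5/H - H/15)
1*(v(6) + 14) = 1*((1/15)*(-75 + 6*(-16 - 1*6))/6 + 14) = 1*((1/15)*(⅙)*(-75 + 6*(-16 - 6)) + 14) = 1*((1/15)*(⅙)*(-75 + 6*(-22)) + 14) = 1*((1/15)*(⅙)*(-75 - 132) + 14) = 1*((1/15)*(⅙)*(-207) + 14) = 1*(-23/10 + 14) = 1*(117/10) = 117/10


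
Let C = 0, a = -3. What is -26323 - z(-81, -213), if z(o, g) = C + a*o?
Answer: -26566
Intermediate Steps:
z(o, g) = -3*o (z(o, g) = 0 - 3*o = -3*o)
-26323 - z(-81, -213) = -26323 - (-3)*(-81) = -26323 - 1*243 = -26323 - 243 = -26566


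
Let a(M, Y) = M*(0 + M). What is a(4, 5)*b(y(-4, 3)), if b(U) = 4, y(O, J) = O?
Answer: 64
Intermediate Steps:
a(M, Y) = M² (a(M, Y) = M*M = M²)
a(4, 5)*b(y(-4, 3)) = 4²*4 = 16*4 = 64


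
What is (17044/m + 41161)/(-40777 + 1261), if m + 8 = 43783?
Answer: -600613273/576604300 ≈ -1.0416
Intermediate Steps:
m = 43775 (m = -8 + 43783 = 43775)
(17044/m + 41161)/(-40777 + 1261) = (17044/43775 + 41161)/(-40777 + 1261) = (17044*(1/43775) + 41161)/(-39516) = (17044/43775 + 41161)*(-1/39516) = (1801839819/43775)*(-1/39516) = -600613273/576604300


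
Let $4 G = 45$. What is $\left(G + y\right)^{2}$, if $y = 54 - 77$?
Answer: $\frac{2209}{16} \approx 138.06$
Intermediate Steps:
$y = -23$
$G = \frac{45}{4}$ ($G = \frac{1}{4} \cdot 45 = \frac{45}{4} \approx 11.25$)
$\left(G + y\right)^{2} = \left(\frac{45}{4} - 23\right)^{2} = \left(- \frac{47}{4}\right)^{2} = \frac{2209}{16}$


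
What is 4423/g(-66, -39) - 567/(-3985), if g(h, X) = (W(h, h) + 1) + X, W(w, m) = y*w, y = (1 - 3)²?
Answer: -17454421/1203470 ≈ -14.503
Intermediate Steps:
y = 4 (y = (-2)² = 4)
W(w, m) = 4*w
g(h, X) = 1 + X + 4*h (g(h, X) = (4*h + 1) + X = (1 + 4*h) + X = 1 + X + 4*h)
4423/g(-66, -39) - 567/(-3985) = 4423/(1 - 39 + 4*(-66)) - 567/(-3985) = 4423/(1 - 39 - 264) - 567*(-1/3985) = 4423/(-302) + 567/3985 = 4423*(-1/302) + 567/3985 = -4423/302 + 567/3985 = -17454421/1203470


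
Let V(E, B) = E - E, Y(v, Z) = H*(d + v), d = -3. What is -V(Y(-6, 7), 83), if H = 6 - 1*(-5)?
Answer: 0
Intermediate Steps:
H = 11 (H = 6 + 5 = 11)
Y(v, Z) = -33 + 11*v (Y(v, Z) = 11*(-3 + v) = -33 + 11*v)
V(E, B) = 0
-V(Y(-6, 7), 83) = -1*0 = 0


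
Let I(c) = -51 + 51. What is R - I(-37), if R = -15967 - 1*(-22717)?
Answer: 6750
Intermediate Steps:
I(c) = 0
R = 6750 (R = -15967 + 22717 = 6750)
R - I(-37) = 6750 - 1*0 = 6750 + 0 = 6750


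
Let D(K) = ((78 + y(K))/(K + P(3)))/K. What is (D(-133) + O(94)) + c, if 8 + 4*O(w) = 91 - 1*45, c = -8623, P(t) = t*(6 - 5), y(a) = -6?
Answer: -148927343/17290 ≈ -8613.5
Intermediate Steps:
P(t) = t (P(t) = t*1 = t)
O(w) = 19/2 (O(w) = -2 + (91 - 1*45)/4 = -2 + (91 - 45)/4 = -2 + (¼)*46 = -2 + 23/2 = 19/2)
D(K) = 72/(K*(3 + K)) (D(K) = ((78 - 6)/(K + 3))/K = (72/(3 + K))/K = 72/(K*(3 + K)))
(D(-133) + O(94)) + c = (72/(-133*(3 - 133)) + 19/2) - 8623 = (72*(-1/133)/(-130) + 19/2) - 8623 = (72*(-1/133)*(-1/130) + 19/2) - 8623 = (36/8645 + 19/2) - 8623 = 164327/17290 - 8623 = -148927343/17290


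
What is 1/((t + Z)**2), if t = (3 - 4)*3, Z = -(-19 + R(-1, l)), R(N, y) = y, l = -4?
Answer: 1/400 ≈ 0.0025000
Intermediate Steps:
Z = 23 (Z = -(-19 - 4) = -1*(-23) = 23)
t = -3 (t = -1*3 = -3)
1/((t + Z)**2) = 1/((-3 + 23)**2) = 1/(20**2) = 1/400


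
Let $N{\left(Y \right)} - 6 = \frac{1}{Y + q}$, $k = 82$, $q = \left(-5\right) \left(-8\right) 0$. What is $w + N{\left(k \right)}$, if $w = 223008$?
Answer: $\frac{18287149}{82} \approx 2.2301 \cdot 10^{5}$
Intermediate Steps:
$q = 0$ ($q = 40 \cdot 0 = 0$)
$N{\left(Y \right)} = 6 + \frac{1}{Y}$ ($N{\left(Y \right)} = 6 + \frac{1}{Y + 0} = 6 + \frac{1}{Y}$)
$w + N{\left(k \right)} = 223008 + \left(6 + \frac{1}{82}\right) = 223008 + \frac{493}{82} = \frac{18287149}{82}$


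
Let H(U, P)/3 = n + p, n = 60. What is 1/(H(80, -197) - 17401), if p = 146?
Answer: -1/16783 ≈ -5.9584e-5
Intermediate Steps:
H(U, P) = 618 (H(U, P) = 3*(60 + 146) = 3*206 = 618)
1/(H(80, -197) - 17401) = 1/(618 - 17401) = 1/(-16783) = -1/16783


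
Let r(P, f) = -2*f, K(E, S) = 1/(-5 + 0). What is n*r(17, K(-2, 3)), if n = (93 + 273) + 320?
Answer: 1372/5 ≈ 274.40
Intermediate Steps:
K(E, S) = -1/5 (K(E, S) = 1/(-5) = -1/5)
n = 686 (n = 366 + 320 = 686)
n*r(17, K(-2, 3)) = 686*(-2*(-1/5)) = 686*(2/5) = 1372/5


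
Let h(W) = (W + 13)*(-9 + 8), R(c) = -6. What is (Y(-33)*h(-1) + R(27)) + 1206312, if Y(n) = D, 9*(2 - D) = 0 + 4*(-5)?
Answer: 3618766/3 ≈ 1.2063e+6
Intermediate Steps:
D = 38/9 (D = 2 - (0 + 4*(-5))/9 = 2 - (0 - 20)/9 = 2 - 1/9*(-20) = 2 + 20/9 = 38/9 ≈ 4.2222)
h(W) = -13 - W (h(W) = (13 + W)*(-1) = -13 - W)
Y(n) = 38/9
(Y(-33)*h(-1) + R(27)) + 1206312 = (38*(-13 - 1*(-1))/9 - 6) + 1206312 = (38*(-13 + 1)/9 - 6) + 1206312 = ((38/9)*(-12) - 6) + 1206312 = (-152/3 - 6) + 1206312 = -170/3 + 1206312 = 3618766/3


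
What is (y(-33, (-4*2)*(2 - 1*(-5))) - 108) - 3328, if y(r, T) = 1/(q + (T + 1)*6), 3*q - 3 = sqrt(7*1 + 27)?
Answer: -3347130821/974135 - 3*sqrt(34)/974135 ≈ -3436.0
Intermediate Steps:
q = 1 + sqrt(34)/3 (q = 1 + sqrt(7*1 + 27)/3 = 1 + sqrt(7 + 27)/3 = 1 + sqrt(34)/3 ≈ 2.9436)
y(r, T) = 1/(7 + 6*T + sqrt(34)/3) (y(r, T) = 1/((1 + sqrt(34)/3) + (T + 1)*6) = 1/((1 + sqrt(34)/3) + (1 + T)*6) = 1/((1 + sqrt(34)/3) + (6 + 6*T)) = 1/(7 + 6*T + sqrt(34)/3))
(y(-33, (-4*2)*(2 - 1*(-5))) - 108) - 3328 = (3/(21 + sqrt(34) + 18*((-4*2)*(2 - 1*(-5)))) - 108) - 3328 = (3/(21 + sqrt(34) + 18*(-8*(2 + 5))) - 108) - 3328 = (3/(21 + sqrt(34) + 18*(-8*7)) - 108) - 3328 = (3/(21 + sqrt(34) + 18*(-56)) - 108) - 3328 = (3/(21 + sqrt(34) - 1008) - 108) - 3328 = (3/(-987 + sqrt(34)) - 108) - 3328 = (-108 + 3/(-987 + sqrt(34))) - 3328 = -3436 + 3/(-987 + sqrt(34))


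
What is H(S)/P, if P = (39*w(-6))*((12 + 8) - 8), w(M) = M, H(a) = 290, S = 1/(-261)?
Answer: -145/1404 ≈ -0.10328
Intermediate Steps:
S = -1/261 ≈ -0.0038314
P = -2808 (P = (39*(-6))*((12 + 8) - 8) = -234*(20 - 8) = -234*12 = -2808)
H(S)/P = 290/(-2808) = 290*(-1/2808) = -145/1404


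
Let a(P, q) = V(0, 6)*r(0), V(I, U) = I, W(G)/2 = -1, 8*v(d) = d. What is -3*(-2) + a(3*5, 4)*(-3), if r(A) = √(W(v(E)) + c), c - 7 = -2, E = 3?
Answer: 6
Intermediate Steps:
v(d) = d/8
W(G) = -2 (W(G) = 2*(-1) = -2)
c = 5 (c = 7 - 2 = 5)
r(A) = √3 (r(A) = √(-2 + 5) = √3)
a(P, q) = 0 (a(P, q) = 0*√3 = 0)
-3*(-2) + a(3*5, 4)*(-3) = -3*(-2) + 0*(-3) = 6 + 0 = 6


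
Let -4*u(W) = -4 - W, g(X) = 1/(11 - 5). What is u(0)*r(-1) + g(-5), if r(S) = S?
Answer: -⅚ ≈ -0.83333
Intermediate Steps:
g(X) = ⅙ (g(X) = 1/6 = ⅙)
u(W) = 1 + W/4 (u(W) = -(-4 - W)/4 = 1 + W/4)
u(0)*r(-1) + g(-5) = (1 + (¼)*0)*(-1) + ⅙ = (1 + 0)*(-1) + ⅙ = 1*(-1) + ⅙ = -1 + ⅙ = -⅚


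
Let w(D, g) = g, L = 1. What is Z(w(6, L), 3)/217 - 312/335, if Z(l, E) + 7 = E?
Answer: -69044/72695 ≈ -0.94978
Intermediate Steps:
Z(l, E) = -7 + E
Z(w(6, L), 3)/217 - 312/335 = (-7 + 3)/217 - 312/335 = -4*1/217 - 312*1/335 = -4/217 - 312/335 = -69044/72695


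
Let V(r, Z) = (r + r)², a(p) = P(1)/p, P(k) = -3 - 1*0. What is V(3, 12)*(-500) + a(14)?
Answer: -252003/14 ≈ -18000.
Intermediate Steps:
P(k) = -3 (P(k) = -3 + 0 = -3)
a(p) = -3/p
V(r, Z) = 4*r² (V(r, Z) = (2*r)² = 4*r²)
V(3, 12)*(-500) + a(14) = (4*3²)*(-500) - 3/14 = (4*9)*(-500) - 3*1/14 = 36*(-500) - 3/14 = -18000 - 3/14 = -252003/14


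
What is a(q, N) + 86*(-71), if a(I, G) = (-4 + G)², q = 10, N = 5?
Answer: -6105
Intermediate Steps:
a(q, N) + 86*(-71) = (-4 + 5)² + 86*(-71) = 1² - 6106 = 1 - 6106 = -6105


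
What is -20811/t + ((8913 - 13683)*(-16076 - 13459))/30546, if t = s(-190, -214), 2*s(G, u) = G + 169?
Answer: 11190229/1697 ≈ 6594.1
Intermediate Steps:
s(G, u) = 169/2 + G/2 (s(G, u) = (G + 169)/2 = (169 + G)/2 = 169/2 + G/2)
t = -21/2 (t = 169/2 + (½)*(-190) = 169/2 - 95 = -21/2 ≈ -10.500)
-20811/t + ((8913 - 13683)*(-16076 - 13459))/30546 = -20811/(-21/2) + ((8913 - 13683)*(-16076 - 13459))/30546 = -20811*(-2/21) - 4770*(-29535)*(1/30546) = 1982 + 140881950*(1/30546) = 1982 + 7826775/1697 = 11190229/1697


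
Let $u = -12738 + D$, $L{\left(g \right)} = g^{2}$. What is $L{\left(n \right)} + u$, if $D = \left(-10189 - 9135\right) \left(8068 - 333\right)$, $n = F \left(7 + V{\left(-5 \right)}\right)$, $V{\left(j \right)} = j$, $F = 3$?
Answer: $-149483842$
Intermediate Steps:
$n = 6$ ($n = 3 \left(7 - 5\right) = 3 \cdot 2 = 6$)
$D = -149471140$ ($D = \left(-19324\right) 7735 = -149471140$)
$u = -149483878$ ($u = -12738 - 149471140 = -149483878$)
$L{\left(n \right)} + u = 6^{2} - 149483878 = 36 - 149483878 = -149483842$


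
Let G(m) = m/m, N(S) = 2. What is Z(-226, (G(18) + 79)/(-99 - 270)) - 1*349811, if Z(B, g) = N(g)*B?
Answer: -350263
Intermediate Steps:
G(m) = 1
Z(B, g) = 2*B
Z(-226, (G(18) + 79)/(-99 - 270)) - 1*349811 = 2*(-226) - 1*349811 = -452 - 349811 = -350263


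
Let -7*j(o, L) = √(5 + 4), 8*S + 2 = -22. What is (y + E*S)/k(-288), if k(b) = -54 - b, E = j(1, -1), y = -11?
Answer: -34/819 ≈ -0.041514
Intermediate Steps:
S = -3 (S = -¼ + (⅛)*(-22) = -¼ - 11/4 = -3)
j(o, L) = -3/7 (j(o, L) = -√(5 + 4)/7 = -√9/7 = -⅐*3 = -3/7)
E = -3/7 ≈ -0.42857
(y + E*S)/k(-288) = (-11 - 3/7*(-3))/(-54 - 1*(-288)) = (-11 + 9/7)/(-54 + 288) = -68/7/234 = -68/7*1/234 = -34/819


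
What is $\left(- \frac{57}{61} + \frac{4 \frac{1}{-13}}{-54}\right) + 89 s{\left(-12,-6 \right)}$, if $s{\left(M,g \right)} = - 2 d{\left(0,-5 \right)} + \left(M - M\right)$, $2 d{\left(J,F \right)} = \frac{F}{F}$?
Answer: $- \frac{1925464}{21411} \approx -89.929$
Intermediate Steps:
$d{\left(J,F \right)} = \frac{1}{2}$ ($d{\left(J,F \right)} = \frac{F \frac{1}{F}}{2} = \frac{1}{2} \cdot 1 = \frac{1}{2}$)
$s{\left(M,g \right)} = -1$ ($s{\left(M,g \right)} = \left(-2\right) \frac{1}{2} + \left(M - M\right) = -1 + 0 = -1$)
$\left(- \frac{57}{61} + \frac{4 \frac{1}{-13}}{-54}\right) + 89 s{\left(-12,-6 \right)} = \left(- \frac{57}{61} + \frac{4 \frac{1}{-13}}{-54}\right) + 89 \left(-1\right) = \left(\left(-57\right) \frac{1}{61} + 4 \left(- \frac{1}{13}\right) \left(- \frac{1}{54}\right)\right) - 89 = \left(- \frac{57}{61} - - \frac{2}{351}\right) - 89 = \left(- \frac{57}{61} + \frac{2}{351}\right) - 89 = - \frac{19885}{21411} - 89 = - \frac{1925464}{21411}$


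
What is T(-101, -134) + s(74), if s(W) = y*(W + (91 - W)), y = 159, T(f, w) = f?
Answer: 14368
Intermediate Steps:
s(W) = 14469 (s(W) = 159*(W + (91 - W)) = 159*91 = 14469)
T(-101, -134) + s(74) = -101 + 14469 = 14368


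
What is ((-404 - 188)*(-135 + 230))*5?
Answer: -281200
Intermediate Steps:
((-404 - 188)*(-135 + 230))*5 = -592*95*5 = -56240*5 = -281200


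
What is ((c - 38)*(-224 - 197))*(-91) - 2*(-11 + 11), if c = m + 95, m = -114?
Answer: -2183727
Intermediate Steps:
c = -19 (c = -114 + 95 = -19)
((c - 38)*(-224 - 197))*(-91) - 2*(-11 + 11) = ((-19 - 38)*(-224 - 197))*(-91) - 2*(-11 + 11) = -57*(-421)*(-91) - 2*0 = 23997*(-91) + 0 = -2183727 + 0 = -2183727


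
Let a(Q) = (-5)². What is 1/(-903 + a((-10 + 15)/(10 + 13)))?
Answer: -1/878 ≈ -0.0011390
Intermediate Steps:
a(Q) = 25
1/(-903 + a((-10 + 15)/(10 + 13))) = 1/(-903 + 25) = 1/(-878) = -1/878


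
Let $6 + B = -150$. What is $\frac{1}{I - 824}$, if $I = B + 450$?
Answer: $- \frac{1}{530} \approx -0.0018868$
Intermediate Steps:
$B = -156$ ($B = -6 - 150 = -156$)
$I = 294$ ($I = -156 + 450 = 294$)
$\frac{1}{I - 824} = \frac{1}{294 - 824} = \frac{1}{-530} = - \frac{1}{530}$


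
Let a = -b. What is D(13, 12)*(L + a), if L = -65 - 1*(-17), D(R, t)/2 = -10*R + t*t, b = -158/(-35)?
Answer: -7352/5 ≈ -1470.4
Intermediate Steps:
b = 158/35 (b = -158*(-1/35) = 158/35 ≈ 4.5143)
D(R, t) = -20*R + 2*t² (D(R, t) = 2*(-10*R + t*t) = 2*(-10*R + t²) = 2*(t² - 10*R) = -20*R + 2*t²)
L = -48 (L = -65 + 17 = -48)
a = -158/35 (a = -1*158/35 = -158/35 ≈ -4.5143)
D(13, 12)*(L + a) = (-20*13 + 2*12²)*(-48 - 158/35) = (-260 + 2*144)*(-1838/35) = (-260 + 288)*(-1838/35) = 28*(-1838/35) = -7352/5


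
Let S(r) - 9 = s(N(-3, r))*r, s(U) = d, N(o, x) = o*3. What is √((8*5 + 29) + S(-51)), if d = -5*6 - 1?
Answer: √1659 ≈ 40.731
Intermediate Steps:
N(o, x) = 3*o
d = -31 (d = -30 - 1 = -31)
s(U) = -31
S(r) = 9 - 31*r
√((8*5 + 29) + S(-51)) = √((8*5 + 29) + (9 - 31*(-51))) = √((40 + 29) + (9 + 1581)) = √(69 + 1590) = √1659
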